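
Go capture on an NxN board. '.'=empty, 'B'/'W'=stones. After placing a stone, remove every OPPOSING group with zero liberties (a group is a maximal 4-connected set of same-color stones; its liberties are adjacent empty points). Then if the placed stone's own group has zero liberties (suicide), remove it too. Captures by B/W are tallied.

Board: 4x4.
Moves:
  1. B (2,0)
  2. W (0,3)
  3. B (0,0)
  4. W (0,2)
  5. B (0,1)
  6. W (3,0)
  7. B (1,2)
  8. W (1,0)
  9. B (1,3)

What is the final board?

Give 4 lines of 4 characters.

Answer: BB..
W.BB
B...
W...

Derivation:
Move 1: B@(2,0) -> caps B=0 W=0
Move 2: W@(0,3) -> caps B=0 W=0
Move 3: B@(0,0) -> caps B=0 W=0
Move 4: W@(0,2) -> caps B=0 W=0
Move 5: B@(0,1) -> caps B=0 W=0
Move 6: W@(3,0) -> caps B=0 W=0
Move 7: B@(1,2) -> caps B=0 W=0
Move 8: W@(1,0) -> caps B=0 W=0
Move 9: B@(1,3) -> caps B=2 W=0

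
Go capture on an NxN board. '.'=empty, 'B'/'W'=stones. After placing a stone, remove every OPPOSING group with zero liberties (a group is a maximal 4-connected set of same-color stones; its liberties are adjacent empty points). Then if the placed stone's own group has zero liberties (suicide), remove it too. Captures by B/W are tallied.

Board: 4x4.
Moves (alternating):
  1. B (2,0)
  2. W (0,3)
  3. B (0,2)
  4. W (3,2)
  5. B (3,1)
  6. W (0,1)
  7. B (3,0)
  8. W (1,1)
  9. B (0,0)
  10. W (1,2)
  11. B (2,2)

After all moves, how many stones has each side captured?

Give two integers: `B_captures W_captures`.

Move 1: B@(2,0) -> caps B=0 W=0
Move 2: W@(0,3) -> caps B=0 W=0
Move 3: B@(0,2) -> caps B=0 W=0
Move 4: W@(3,2) -> caps B=0 W=0
Move 5: B@(3,1) -> caps B=0 W=0
Move 6: W@(0,1) -> caps B=0 W=0
Move 7: B@(3,0) -> caps B=0 W=0
Move 8: W@(1,1) -> caps B=0 W=0
Move 9: B@(0,0) -> caps B=0 W=0
Move 10: W@(1,2) -> caps B=0 W=1
Move 11: B@(2,2) -> caps B=0 W=1

Answer: 0 1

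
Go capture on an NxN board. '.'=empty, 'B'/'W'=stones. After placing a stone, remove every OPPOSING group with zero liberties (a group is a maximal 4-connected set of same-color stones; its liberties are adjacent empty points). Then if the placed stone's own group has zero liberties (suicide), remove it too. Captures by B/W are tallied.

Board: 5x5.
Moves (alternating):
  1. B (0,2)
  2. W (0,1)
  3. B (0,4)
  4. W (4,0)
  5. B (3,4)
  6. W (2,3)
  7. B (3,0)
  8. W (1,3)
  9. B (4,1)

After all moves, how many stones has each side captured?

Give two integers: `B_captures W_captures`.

Answer: 1 0

Derivation:
Move 1: B@(0,2) -> caps B=0 W=0
Move 2: W@(0,1) -> caps B=0 W=0
Move 3: B@(0,4) -> caps B=0 W=0
Move 4: W@(4,0) -> caps B=0 W=0
Move 5: B@(3,4) -> caps B=0 W=0
Move 6: W@(2,3) -> caps B=0 W=0
Move 7: B@(3,0) -> caps B=0 W=0
Move 8: W@(1,3) -> caps B=0 W=0
Move 9: B@(4,1) -> caps B=1 W=0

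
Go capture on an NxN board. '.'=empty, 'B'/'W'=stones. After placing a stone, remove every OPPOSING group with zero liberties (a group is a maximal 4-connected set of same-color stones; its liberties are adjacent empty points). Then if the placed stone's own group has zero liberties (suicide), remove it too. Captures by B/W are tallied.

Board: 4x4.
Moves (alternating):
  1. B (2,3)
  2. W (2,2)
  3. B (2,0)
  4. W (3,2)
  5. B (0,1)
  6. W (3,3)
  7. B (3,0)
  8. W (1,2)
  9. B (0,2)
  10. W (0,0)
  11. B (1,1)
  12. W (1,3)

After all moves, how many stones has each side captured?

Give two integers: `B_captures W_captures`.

Move 1: B@(2,3) -> caps B=0 W=0
Move 2: W@(2,2) -> caps B=0 W=0
Move 3: B@(2,0) -> caps B=0 W=0
Move 4: W@(3,2) -> caps B=0 W=0
Move 5: B@(0,1) -> caps B=0 W=0
Move 6: W@(3,3) -> caps B=0 W=0
Move 7: B@(3,0) -> caps B=0 W=0
Move 8: W@(1,2) -> caps B=0 W=0
Move 9: B@(0,2) -> caps B=0 W=0
Move 10: W@(0,0) -> caps B=0 W=0
Move 11: B@(1,1) -> caps B=0 W=0
Move 12: W@(1,3) -> caps B=0 W=1

Answer: 0 1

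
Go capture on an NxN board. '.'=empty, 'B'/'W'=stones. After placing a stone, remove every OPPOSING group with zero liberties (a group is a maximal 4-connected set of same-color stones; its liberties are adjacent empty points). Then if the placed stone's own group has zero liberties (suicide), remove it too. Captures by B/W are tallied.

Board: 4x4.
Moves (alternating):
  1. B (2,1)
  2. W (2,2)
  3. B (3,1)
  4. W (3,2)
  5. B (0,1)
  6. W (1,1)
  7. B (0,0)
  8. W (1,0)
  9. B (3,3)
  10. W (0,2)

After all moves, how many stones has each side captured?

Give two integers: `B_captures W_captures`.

Answer: 0 2

Derivation:
Move 1: B@(2,1) -> caps B=0 W=0
Move 2: W@(2,2) -> caps B=0 W=0
Move 3: B@(3,1) -> caps B=0 W=0
Move 4: W@(3,2) -> caps B=0 W=0
Move 5: B@(0,1) -> caps B=0 W=0
Move 6: W@(1,1) -> caps B=0 W=0
Move 7: B@(0,0) -> caps B=0 W=0
Move 8: W@(1,0) -> caps B=0 W=0
Move 9: B@(3,3) -> caps B=0 W=0
Move 10: W@(0,2) -> caps B=0 W=2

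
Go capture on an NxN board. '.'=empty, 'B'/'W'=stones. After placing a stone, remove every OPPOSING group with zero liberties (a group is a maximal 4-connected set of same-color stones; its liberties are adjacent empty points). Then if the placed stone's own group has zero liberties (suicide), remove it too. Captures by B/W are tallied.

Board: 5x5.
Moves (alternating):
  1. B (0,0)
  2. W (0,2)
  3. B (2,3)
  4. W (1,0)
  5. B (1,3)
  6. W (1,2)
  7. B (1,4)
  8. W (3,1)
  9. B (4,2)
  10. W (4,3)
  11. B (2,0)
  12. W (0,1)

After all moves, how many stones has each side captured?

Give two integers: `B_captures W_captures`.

Answer: 0 1

Derivation:
Move 1: B@(0,0) -> caps B=0 W=0
Move 2: W@(0,2) -> caps B=0 W=0
Move 3: B@(2,3) -> caps B=0 W=0
Move 4: W@(1,0) -> caps B=0 W=0
Move 5: B@(1,3) -> caps B=0 W=0
Move 6: W@(1,2) -> caps B=0 W=0
Move 7: B@(1,4) -> caps B=0 W=0
Move 8: W@(3,1) -> caps B=0 W=0
Move 9: B@(4,2) -> caps B=0 W=0
Move 10: W@(4,3) -> caps B=0 W=0
Move 11: B@(2,0) -> caps B=0 W=0
Move 12: W@(0,1) -> caps B=0 W=1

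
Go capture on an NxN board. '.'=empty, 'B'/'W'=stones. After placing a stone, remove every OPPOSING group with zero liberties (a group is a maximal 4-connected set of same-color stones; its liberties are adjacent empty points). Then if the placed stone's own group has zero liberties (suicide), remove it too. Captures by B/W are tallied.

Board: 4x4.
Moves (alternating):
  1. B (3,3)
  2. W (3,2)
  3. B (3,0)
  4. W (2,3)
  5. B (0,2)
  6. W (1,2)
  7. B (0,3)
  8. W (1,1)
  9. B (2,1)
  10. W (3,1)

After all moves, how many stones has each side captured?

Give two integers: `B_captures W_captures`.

Move 1: B@(3,3) -> caps B=0 W=0
Move 2: W@(3,2) -> caps B=0 W=0
Move 3: B@(3,0) -> caps B=0 W=0
Move 4: W@(2,3) -> caps B=0 W=1
Move 5: B@(0,2) -> caps B=0 W=1
Move 6: W@(1,2) -> caps B=0 W=1
Move 7: B@(0,3) -> caps B=0 W=1
Move 8: W@(1,1) -> caps B=0 W=1
Move 9: B@(2,1) -> caps B=0 W=1
Move 10: W@(3,1) -> caps B=0 W=1

Answer: 0 1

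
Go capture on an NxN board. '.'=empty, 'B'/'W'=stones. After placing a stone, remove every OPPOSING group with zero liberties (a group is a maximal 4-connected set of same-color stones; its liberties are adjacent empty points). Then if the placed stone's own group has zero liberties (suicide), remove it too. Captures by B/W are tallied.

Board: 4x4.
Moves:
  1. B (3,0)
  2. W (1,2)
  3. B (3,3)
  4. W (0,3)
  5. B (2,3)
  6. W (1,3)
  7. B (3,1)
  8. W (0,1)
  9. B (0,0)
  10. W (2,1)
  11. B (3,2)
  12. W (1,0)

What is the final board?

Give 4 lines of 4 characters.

Move 1: B@(3,0) -> caps B=0 W=0
Move 2: W@(1,2) -> caps B=0 W=0
Move 3: B@(3,3) -> caps B=0 W=0
Move 4: W@(0,3) -> caps B=0 W=0
Move 5: B@(2,3) -> caps B=0 W=0
Move 6: W@(1,3) -> caps B=0 W=0
Move 7: B@(3,1) -> caps B=0 W=0
Move 8: W@(0,1) -> caps B=0 W=0
Move 9: B@(0,0) -> caps B=0 W=0
Move 10: W@(2,1) -> caps B=0 W=0
Move 11: B@(3,2) -> caps B=0 W=0
Move 12: W@(1,0) -> caps B=0 W=1

Answer: .W.W
W.WW
.W.B
BBBB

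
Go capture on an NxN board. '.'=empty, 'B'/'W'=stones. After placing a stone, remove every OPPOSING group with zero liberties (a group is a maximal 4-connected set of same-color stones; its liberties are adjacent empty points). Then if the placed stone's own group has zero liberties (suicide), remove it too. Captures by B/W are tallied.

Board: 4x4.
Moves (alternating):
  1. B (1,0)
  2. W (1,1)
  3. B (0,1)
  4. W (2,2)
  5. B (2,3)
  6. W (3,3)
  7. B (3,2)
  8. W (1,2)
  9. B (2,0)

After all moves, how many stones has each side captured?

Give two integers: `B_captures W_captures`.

Move 1: B@(1,0) -> caps B=0 W=0
Move 2: W@(1,1) -> caps B=0 W=0
Move 3: B@(0,1) -> caps B=0 W=0
Move 4: W@(2,2) -> caps B=0 W=0
Move 5: B@(2,3) -> caps B=0 W=0
Move 6: W@(3,3) -> caps B=0 W=0
Move 7: B@(3,2) -> caps B=1 W=0
Move 8: W@(1,2) -> caps B=1 W=0
Move 9: B@(2,0) -> caps B=1 W=0

Answer: 1 0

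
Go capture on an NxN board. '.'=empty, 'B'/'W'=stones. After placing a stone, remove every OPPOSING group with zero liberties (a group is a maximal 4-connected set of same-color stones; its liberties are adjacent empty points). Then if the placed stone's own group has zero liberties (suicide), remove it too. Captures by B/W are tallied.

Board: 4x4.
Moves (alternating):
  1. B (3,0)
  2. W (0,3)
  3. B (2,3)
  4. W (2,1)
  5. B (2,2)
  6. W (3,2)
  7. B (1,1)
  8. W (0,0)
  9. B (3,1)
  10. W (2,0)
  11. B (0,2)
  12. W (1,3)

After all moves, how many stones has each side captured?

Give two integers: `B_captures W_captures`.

Answer: 0 2

Derivation:
Move 1: B@(3,0) -> caps B=0 W=0
Move 2: W@(0,3) -> caps B=0 W=0
Move 3: B@(2,3) -> caps B=0 W=0
Move 4: W@(2,1) -> caps B=0 W=0
Move 5: B@(2,2) -> caps B=0 W=0
Move 6: W@(3,2) -> caps B=0 W=0
Move 7: B@(1,1) -> caps B=0 W=0
Move 8: W@(0,0) -> caps B=0 W=0
Move 9: B@(3,1) -> caps B=0 W=0
Move 10: W@(2,0) -> caps B=0 W=2
Move 11: B@(0,2) -> caps B=0 W=2
Move 12: W@(1,3) -> caps B=0 W=2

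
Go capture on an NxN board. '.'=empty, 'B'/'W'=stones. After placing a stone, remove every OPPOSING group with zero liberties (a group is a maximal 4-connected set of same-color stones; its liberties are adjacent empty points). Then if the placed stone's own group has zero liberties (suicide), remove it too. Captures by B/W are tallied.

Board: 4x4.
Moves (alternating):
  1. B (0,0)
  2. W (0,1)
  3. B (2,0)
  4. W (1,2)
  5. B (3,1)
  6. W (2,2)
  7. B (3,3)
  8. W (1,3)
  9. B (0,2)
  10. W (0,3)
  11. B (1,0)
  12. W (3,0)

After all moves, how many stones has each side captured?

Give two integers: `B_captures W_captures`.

Answer: 0 1

Derivation:
Move 1: B@(0,0) -> caps B=0 W=0
Move 2: W@(0,1) -> caps B=0 W=0
Move 3: B@(2,0) -> caps B=0 W=0
Move 4: W@(1,2) -> caps B=0 W=0
Move 5: B@(3,1) -> caps B=0 W=0
Move 6: W@(2,2) -> caps B=0 W=0
Move 7: B@(3,3) -> caps B=0 W=0
Move 8: W@(1,3) -> caps B=0 W=0
Move 9: B@(0,2) -> caps B=0 W=0
Move 10: W@(0,3) -> caps B=0 W=1
Move 11: B@(1,0) -> caps B=0 W=1
Move 12: W@(3,0) -> caps B=0 W=1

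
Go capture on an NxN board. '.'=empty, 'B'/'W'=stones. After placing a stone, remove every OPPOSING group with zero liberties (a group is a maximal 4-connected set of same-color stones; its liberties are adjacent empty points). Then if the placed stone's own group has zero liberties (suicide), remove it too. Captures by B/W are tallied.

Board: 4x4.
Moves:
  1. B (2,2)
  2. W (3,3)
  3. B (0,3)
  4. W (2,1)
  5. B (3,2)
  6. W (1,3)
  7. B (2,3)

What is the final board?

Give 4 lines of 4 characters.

Answer: ...B
...W
.WBB
..B.

Derivation:
Move 1: B@(2,2) -> caps B=0 W=0
Move 2: W@(3,3) -> caps B=0 W=0
Move 3: B@(0,3) -> caps B=0 W=0
Move 4: W@(2,1) -> caps B=0 W=0
Move 5: B@(3,2) -> caps B=0 W=0
Move 6: W@(1,3) -> caps B=0 W=0
Move 7: B@(2,3) -> caps B=1 W=0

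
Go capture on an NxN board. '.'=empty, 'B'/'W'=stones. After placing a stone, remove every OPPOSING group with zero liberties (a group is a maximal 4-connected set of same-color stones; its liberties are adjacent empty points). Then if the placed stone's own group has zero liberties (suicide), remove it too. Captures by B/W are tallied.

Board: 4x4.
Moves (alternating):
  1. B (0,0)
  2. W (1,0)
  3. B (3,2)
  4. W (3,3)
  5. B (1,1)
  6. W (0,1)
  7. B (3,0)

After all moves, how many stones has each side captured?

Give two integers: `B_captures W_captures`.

Move 1: B@(0,0) -> caps B=0 W=0
Move 2: W@(1,0) -> caps B=0 W=0
Move 3: B@(3,2) -> caps B=0 W=0
Move 4: W@(3,3) -> caps B=0 W=0
Move 5: B@(1,1) -> caps B=0 W=0
Move 6: W@(0,1) -> caps B=0 W=1
Move 7: B@(3,0) -> caps B=0 W=1

Answer: 0 1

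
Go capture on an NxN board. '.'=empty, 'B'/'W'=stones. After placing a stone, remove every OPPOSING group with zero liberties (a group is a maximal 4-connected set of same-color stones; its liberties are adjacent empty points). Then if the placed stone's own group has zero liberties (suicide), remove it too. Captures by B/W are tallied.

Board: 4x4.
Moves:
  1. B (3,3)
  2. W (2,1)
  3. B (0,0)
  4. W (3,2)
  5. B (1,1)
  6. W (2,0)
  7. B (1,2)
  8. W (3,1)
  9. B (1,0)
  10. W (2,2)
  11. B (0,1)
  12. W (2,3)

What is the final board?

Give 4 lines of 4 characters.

Move 1: B@(3,3) -> caps B=0 W=0
Move 2: W@(2,1) -> caps B=0 W=0
Move 3: B@(0,0) -> caps B=0 W=0
Move 4: W@(3,2) -> caps B=0 W=0
Move 5: B@(1,1) -> caps B=0 W=0
Move 6: W@(2,0) -> caps B=0 W=0
Move 7: B@(1,2) -> caps B=0 W=0
Move 8: W@(3,1) -> caps B=0 W=0
Move 9: B@(1,0) -> caps B=0 W=0
Move 10: W@(2,2) -> caps B=0 W=0
Move 11: B@(0,1) -> caps B=0 W=0
Move 12: W@(2,3) -> caps B=0 W=1

Answer: BB..
BBB.
WWWW
.WW.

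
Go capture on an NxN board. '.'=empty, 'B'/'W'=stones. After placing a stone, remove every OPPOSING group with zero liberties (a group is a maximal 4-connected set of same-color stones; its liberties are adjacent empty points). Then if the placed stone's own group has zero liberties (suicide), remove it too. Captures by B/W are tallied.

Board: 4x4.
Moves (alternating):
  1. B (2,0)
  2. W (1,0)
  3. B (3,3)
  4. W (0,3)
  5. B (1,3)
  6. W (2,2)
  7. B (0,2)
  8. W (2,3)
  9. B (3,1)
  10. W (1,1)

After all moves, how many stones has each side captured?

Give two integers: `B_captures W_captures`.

Move 1: B@(2,0) -> caps B=0 W=0
Move 2: W@(1,0) -> caps B=0 W=0
Move 3: B@(3,3) -> caps B=0 W=0
Move 4: W@(0,3) -> caps B=0 W=0
Move 5: B@(1,3) -> caps B=0 W=0
Move 6: W@(2,2) -> caps B=0 W=0
Move 7: B@(0,2) -> caps B=1 W=0
Move 8: W@(2,3) -> caps B=1 W=0
Move 9: B@(3,1) -> caps B=1 W=0
Move 10: W@(1,1) -> caps B=1 W=0

Answer: 1 0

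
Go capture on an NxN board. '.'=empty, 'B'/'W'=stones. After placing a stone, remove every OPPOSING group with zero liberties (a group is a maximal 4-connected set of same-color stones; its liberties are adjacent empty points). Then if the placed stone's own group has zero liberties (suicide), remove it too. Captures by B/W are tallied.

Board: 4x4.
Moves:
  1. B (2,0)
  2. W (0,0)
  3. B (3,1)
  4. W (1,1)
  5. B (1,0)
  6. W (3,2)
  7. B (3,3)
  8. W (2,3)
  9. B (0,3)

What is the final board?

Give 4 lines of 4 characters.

Move 1: B@(2,0) -> caps B=0 W=0
Move 2: W@(0,0) -> caps B=0 W=0
Move 3: B@(3,1) -> caps B=0 W=0
Move 4: W@(1,1) -> caps B=0 W=0
Move 5: B@(1,0) -> caps B=0 W=0
Move 6: W@(3,2) -> caps B=0 W=0
Move 7: B@(3,3) -> caps B=0 W=0
Move 8: W@(2,3) -> caps B=0 W=1
Move 9: B@(0,3) -> caps B=0 W=1

Answer: W..B
BW..
B..W
.BW.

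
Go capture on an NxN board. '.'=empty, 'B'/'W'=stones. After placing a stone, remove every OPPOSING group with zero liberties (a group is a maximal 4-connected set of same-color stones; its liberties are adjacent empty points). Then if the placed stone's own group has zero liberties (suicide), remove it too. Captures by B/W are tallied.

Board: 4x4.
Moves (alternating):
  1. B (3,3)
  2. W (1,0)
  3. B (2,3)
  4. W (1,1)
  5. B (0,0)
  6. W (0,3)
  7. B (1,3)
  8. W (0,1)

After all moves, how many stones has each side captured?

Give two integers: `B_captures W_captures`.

Move 1: B@(3,3) -> caps B=0 W=0
Move 2: W@(1,0) -> caps B=0 W=0
Move 3: B@(2,3) -> caps B=0 W=0
Move 4: W@(1,1) -> caps B=0 W=0
Move 5: B@(0,0) -> caps B=0 W=0
Move 6: W@(0,3) -> caps B=0 W=0
Move 7: B@(1,3) -> caps B=0 W=0
Move 8: W@(0,1) -> caps B=0 W=1

Answer: 0 1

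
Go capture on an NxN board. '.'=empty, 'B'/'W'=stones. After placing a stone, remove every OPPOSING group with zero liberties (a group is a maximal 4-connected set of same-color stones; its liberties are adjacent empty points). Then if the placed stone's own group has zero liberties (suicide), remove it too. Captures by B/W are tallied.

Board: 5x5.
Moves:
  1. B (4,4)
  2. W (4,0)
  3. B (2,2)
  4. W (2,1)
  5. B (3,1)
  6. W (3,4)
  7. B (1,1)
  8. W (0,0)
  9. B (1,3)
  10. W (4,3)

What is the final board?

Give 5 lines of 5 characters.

Move 1: B@(4,4) -> caps B=0 W=0
Move 2: W@(4,0) -> caps B=0 W=0
Move 3: B@(2,2) -> caps B=0 W=0
Move 4: W@(2,1) -> caps B=0 W=0
Move 5: B@(3,1) -> caps B=0 W=0
Move 6: W@(3,4) -> caps B=0 W=0
Move 7: B@(1,1) -> caps B=0 W=0
Move 8: W@(0,0) -> caps B=0 W=0
Move 9: B@(1,3) -> caps B=0 W=0
Move 10: W@(4,3) -> caps B=0 W=1

Answer: W....
.B.B.
.WB..
.B..W
W..W.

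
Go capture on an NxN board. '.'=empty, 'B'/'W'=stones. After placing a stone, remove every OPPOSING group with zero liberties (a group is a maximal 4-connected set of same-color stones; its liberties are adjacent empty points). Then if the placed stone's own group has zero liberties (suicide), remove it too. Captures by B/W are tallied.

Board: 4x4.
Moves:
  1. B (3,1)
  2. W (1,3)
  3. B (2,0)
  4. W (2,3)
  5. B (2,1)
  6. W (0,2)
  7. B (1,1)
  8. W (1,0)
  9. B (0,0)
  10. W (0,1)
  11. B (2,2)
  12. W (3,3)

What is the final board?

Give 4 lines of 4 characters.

Move 1: B@(3,1) -> caps B=0 W=0
Move 2: W@(1,3) -> caps B=0 W=0
Move 3: B@(2,0) -> caps B=0 W=0
Move 4: W@(2,3) -> caps B=0 W=0
Move 5: B@(2,1) -> caps B=0 W=0
Move 6: W@(0,2) -> caps B=0 W=0
Move 7: B@(1,1) -> caps B=0 W=0
Move 8: W@(1,0) -> caps B=0 W=0
Move 9: B@(0,0) -> caps B=1 W=0
Move 10: W@(0,1) -> caps B=1 W=0
Move 11: B@(2,2) -> caps B=1 W=0
Move 12: W@(3,3) -> caps B=1 W=0

Answer: BWW.
.B.W
BBBW
.B.W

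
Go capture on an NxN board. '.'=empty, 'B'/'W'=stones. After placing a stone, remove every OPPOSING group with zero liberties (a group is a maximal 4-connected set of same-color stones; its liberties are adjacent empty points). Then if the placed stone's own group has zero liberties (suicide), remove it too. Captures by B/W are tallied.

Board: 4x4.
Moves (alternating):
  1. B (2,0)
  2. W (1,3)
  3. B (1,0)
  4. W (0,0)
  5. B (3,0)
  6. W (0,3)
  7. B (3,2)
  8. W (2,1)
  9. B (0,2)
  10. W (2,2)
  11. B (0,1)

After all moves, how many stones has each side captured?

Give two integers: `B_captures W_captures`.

Move 1: B@(2,0) -> caps B=0 W=0
Move 2: W@(1,3) -> caps B=0 W=0
Move 3: B@(1,0) -> caps B=0 W=0
Move 4: W@(0,0) -> caps B=0 W=0
Move 5: B@(3,0) -> caps B=0 W=0
Move 6: W@(0,3) -> caps B=0 W=0
Move 7: B@(3,2) -> caps B=0 W=0
Move 8: W@(2,1) -> caps B=0 W=0
Move 9: B@(0,2) -> caps B=0 W=0
Move 10: W@(2,2) -> caps B=0 W=0
Move 11: B@(0,1) -> caps B=1 W=0

Answer: 1 0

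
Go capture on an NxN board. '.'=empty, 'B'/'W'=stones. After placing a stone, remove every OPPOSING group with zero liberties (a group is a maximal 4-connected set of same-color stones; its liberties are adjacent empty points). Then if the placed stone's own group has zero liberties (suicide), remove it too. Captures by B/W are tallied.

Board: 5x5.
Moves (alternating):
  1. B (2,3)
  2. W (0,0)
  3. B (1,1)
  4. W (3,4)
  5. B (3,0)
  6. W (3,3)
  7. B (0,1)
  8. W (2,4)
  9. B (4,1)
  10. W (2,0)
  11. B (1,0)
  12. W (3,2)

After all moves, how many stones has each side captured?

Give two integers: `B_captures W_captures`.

Move 1: B@(2,3) -> caps B=0 W=0
Move 2: W@(0,0) -> caps B=0 W=0
Move 3: B@(1,1) -> caps B=0 W=0
Move 4: W@(3,4) -> caps B=0 W=0
Move 5: B@(3,0) -> caps B=0 W=0
Move 6: W@(3,3) -> caps B=0 W=0
Move 7: B@(0,1) -> caps B=0 W=0
Move 8: W@(2,4) -> caps B=0 W=0
Move 9: B@(4,1) -> caps B=0 W=0
Move 10: W@(2,0) -> caps B=0 W=0
Move 11: B@(1,0) -> caps B=1 W=0
Move 12: W@(3,2) -> caps B=1 W=0

Answer: 1 0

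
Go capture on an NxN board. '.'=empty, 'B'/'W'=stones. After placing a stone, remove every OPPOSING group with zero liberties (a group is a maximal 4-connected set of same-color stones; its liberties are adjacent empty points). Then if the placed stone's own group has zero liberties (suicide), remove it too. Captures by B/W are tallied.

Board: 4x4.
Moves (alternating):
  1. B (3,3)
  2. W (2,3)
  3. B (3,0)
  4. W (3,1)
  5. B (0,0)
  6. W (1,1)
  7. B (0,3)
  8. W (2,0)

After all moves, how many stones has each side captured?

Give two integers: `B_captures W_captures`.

Move 1: B@(3,3) -> caps B=0 W=0
Move 2: W@(2,3) -> caps B=0 W=0
Move 3: B@(3,0) -> caps B=0 W=0
Move 4: W@(3,1) -> caps B=0 W=0
Move 5: B@(0,0) -> caps B=0 W=0
Move 6: W@(1,1) -> caps B=0 W=0
Move 7: B@(0,3) -> caps B=0 W=0
Move 8: W@(2,0) -> caps B=0 W=1

Answer: 0 1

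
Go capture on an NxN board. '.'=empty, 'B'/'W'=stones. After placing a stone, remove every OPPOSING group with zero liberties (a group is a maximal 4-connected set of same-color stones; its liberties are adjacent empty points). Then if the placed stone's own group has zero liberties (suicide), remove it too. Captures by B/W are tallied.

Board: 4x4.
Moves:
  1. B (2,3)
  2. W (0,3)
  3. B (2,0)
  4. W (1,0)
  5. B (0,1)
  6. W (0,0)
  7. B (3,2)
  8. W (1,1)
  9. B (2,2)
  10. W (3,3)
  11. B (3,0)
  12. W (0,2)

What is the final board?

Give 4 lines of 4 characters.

Move 1: B@(2,3) -> caps B=0 W=0
Move 2: W@(0,3) -> caps B=0 W=0
Move 3: B@(2,0) -> caps B=0 W=0
Move 4: W@(1,0) -> caps B=0 W=0
Move 5: B@(0,1) -> caps B=0 W=0
Move 6: W@(0,0) -> caps B=0 W=0
Move 7: B@(3,2) -> caps B=0 W=0
Move 8: W@(1,1) -> caps B=0 W=0
Move 9: B@(2,2) -> caps B=0 W=0
Move 10: W@(3,3) -> caps B=0 W=0
Move 11: B@(3,0) -> caps B=0 W=0
Move 12: W@(0,2) -> caps B=0 W=1

Answer: W.WW
WW..
B.BB
B.B.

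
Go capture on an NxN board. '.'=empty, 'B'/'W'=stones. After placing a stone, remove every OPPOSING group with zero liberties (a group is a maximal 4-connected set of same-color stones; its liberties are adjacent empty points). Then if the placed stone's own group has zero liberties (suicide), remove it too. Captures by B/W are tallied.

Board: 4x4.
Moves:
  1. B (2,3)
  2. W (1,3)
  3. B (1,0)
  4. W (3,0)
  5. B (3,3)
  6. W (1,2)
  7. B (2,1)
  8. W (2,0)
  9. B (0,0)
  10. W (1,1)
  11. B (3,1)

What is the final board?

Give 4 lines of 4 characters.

Move 1: B@(2,3) -> caps B=0 W=0
Move 2: W@(1,3) -> caps B=0 W=0
Move 3: B@(1,0) -> caps B=0 W=0
Move 4: W@(3,0) -> caps B=0 W=0
Move 5: B@(3,3) -> caps B=0 W=0
Move 6: W@(1,2) -> caps B=0 W=0
Move 7: B@(2,1) -> caps B=0 W=0
Move 8: W@(2,0) -> caps B=0 W=0
Move 9: B@(0,0) -> caps B=0 W=0
Move 10: W@(1,1) -> caps B=0 W=0
Move 11: B@(3,1) -> caps B=2 W=0

Answer: B...
BWWW
.B.B
.B.B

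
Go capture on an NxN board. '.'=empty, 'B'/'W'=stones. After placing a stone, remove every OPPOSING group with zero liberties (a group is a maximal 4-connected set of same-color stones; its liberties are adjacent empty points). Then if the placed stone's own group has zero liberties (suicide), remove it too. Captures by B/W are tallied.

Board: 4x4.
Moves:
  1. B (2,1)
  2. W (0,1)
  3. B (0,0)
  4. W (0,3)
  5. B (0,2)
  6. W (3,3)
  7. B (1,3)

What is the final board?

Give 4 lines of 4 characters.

Answer: BWB.
...B
.B..
...W

Derivation:
Move 1: B@(2,1) -> caps B=0 W=0
Move 2: W@(0,1) -> caps B=0 W=0
Move 3: B@(0,0) -> caps B=0 W=0
Move 4: W@(0,3) -> caps B=0 W=0
Move 5: B@(0,2) -> caps B=0 W=0
Move 6: W@(3,3) -> caps B=0 W=0
Move 7: B@(1,3) -> caps B=1 W=0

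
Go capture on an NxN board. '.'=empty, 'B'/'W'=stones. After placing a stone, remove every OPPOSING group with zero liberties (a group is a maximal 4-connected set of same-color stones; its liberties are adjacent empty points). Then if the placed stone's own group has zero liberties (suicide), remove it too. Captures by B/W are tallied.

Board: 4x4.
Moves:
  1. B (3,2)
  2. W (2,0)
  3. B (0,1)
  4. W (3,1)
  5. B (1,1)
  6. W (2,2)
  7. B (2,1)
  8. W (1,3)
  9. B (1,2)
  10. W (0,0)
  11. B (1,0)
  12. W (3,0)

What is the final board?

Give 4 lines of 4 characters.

Move 1: B@(3,2) -> caps B=0 W=0
Move 2: W@(2,0) -> caps B=0 W=0
Move 3: B@(0,1) -> caps B=0 W=0
Move 4: W@(3,1) -> caps B=0 W=0
Move 5: B@(1,1) -> caps B=0 W=0
Move 6: W@(2,2) -> caps B=0 W=0
Move 7: B@(2,1) -> caps B=0 W=0
Move 8: W@(1,3) -> caps B=0 W=0
Move 9: B@(1,2) -> caps B=0 W=0
Move 10: W@(0,0) -> caps B=0 W=0
Move 11: B@(1,0) -> caps B=1 W=0
Move 12: W@(3,0) -> caps B=1 W=0

Answer: .B..
BBBW
.BW.
..B.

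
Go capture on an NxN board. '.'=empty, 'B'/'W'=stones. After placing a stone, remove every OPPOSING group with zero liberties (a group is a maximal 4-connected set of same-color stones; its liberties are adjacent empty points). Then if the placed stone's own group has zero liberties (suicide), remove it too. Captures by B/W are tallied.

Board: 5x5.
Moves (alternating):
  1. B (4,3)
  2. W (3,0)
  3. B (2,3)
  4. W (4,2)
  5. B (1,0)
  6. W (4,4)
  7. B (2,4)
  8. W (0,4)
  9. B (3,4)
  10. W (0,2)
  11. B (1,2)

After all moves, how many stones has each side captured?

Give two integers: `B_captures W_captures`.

Move 1: B@(4,3) -> caps B=0 W=0
Move 2: W@(3,0) -> caps B=0 W=0
Move 3: B@(2,3) -> caps B=0 W=0
Move 4: W@(4,2) -> caps B=0 W=0
Move 5: B@(1,0) -> caps B=0 W=0
Move 6: W@(4,4) -> caps B=0 W=0
Move 7: B@(2,4) -> caps B=0 W=0
Move 8: W@(0,4) -> caps B=0 W=0
Move 9: B@(3,4) -> caps B=1 W=0
Move 10: W@(0,2) -> caps B=1 W=0
Move 11: B@(1,2) -> caps B=1 W=0

Answer: 1 0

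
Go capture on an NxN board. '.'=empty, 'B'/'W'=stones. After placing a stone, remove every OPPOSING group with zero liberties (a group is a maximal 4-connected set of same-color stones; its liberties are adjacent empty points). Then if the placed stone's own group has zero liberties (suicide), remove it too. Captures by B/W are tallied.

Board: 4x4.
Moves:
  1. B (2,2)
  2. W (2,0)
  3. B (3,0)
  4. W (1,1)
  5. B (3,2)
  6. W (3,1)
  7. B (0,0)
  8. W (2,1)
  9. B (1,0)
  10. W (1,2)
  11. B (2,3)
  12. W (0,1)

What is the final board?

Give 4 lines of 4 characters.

Move 1: B@(2,2) -> caps B=0 W=0
Move 2: W@(2,0) -> caps B=0 W=0
Move 3: B@(3,0) -> caps B=0 W=0
Move 4: W@(1,1) -> caps B=0 W=0
Move 5: B@(3,2) -> caps B=0 W=0
Move 6: W@(3,1) -> caps B=0 W=1
Move 7: B@(0,0) -> caps B=0 W=1
Move 8: W@(2,1) -> caps B=0 W=1
Move 9: B@(1,0) -> caps B=0 W=1
Move 10: W@(1,2) -> caps B=0 W=1
Move 11: B@(2,3) -> caps B=0 W=1
Move 12: W@(0,1) -> caps B=0 W=3

Answer: .W..
.WW.
WWBB
.WB.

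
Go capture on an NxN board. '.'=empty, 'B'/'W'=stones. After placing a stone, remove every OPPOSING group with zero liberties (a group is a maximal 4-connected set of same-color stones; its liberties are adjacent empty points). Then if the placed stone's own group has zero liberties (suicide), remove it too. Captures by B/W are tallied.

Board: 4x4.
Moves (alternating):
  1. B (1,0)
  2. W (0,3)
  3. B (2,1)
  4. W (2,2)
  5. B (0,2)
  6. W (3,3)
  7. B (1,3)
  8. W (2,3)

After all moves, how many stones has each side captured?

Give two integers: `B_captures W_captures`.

Answer: 1 0

Derivation:
Move 1: B@(1,0) -> caps B=0 W=0
Move 2: W@(0,3) -> caps B=0 W=0
Move 3: B@(2,1) -> caps B=0 W=0
Move 4: W@(2,2) -> caps B=0 W=0
Move 5: B@(0,2) -> caps B=0 W=0
Move 6: W@(3,3) -> caps B=0 W=0
Move 7: B@(1,3) -> caps B=1 W=0
Move 8: W@(2,3) -> caps B=1 W=0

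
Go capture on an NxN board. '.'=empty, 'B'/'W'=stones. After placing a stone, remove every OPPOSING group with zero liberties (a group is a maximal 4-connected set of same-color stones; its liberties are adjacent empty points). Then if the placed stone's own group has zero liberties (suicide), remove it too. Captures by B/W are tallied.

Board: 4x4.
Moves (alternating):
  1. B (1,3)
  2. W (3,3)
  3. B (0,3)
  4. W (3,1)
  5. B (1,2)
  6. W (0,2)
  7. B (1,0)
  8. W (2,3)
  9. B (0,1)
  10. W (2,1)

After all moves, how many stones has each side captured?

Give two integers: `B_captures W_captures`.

Answer: 1 0

Derivation:
Move 1: B@(1,3) -> caps B=0 W=0
Move 2: W@(3,3) -> caps B=0 W=0
Move 3: B@(0,3) -> caps B=0 W=0
Move 4: W@(3,1) -> caps B=0 W=0
Move 5: B@(1,2) -> caps B=0 W=0
Move 6: W@(0,2) -> caps B=0 W=0
Move 7: B@(1,0) -> caps B=0 W=0
Move 8: W@(2,3) -> caps B=0 W=0
Move 9: B@(0,1) -> caps B=1 W=0
Move 10: W@(2,1) -> caps B=1 W=0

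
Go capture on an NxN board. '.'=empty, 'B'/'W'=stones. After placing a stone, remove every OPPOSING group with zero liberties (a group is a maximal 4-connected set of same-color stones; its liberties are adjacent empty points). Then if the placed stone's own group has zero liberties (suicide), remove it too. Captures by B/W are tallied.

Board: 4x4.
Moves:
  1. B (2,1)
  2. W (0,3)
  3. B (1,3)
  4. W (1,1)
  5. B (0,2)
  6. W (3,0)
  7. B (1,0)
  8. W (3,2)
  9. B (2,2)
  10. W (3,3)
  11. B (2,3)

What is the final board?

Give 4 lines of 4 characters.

Answer: ..B.
BW.B
.BBB
W.WW

Derivation:
Move 1: B@(2,1) -> caps B=0 W=0
Move 2: W@(0,3) -> caps B=0 W=0
Move 3: B@(1,3) -> caps B=0 W=0
Move 4: W@(1,1) -> caps B=0 W=0
Move 5: B@(0,2) -> caps B=1 W=0
Move 6: W@(3,0) -> caps B=1 W=0
Move 7: B@(1,0) -> caps B=1 W=0
Move 8: W@(3,2) -> caps B=1 W=0
Move 9: B@(2,2) -> caps B=1 W=0
Move 10: W@(3,3) -> caps B=1 W=0
Move 11: B@(2,3) -> caps B=1 W=0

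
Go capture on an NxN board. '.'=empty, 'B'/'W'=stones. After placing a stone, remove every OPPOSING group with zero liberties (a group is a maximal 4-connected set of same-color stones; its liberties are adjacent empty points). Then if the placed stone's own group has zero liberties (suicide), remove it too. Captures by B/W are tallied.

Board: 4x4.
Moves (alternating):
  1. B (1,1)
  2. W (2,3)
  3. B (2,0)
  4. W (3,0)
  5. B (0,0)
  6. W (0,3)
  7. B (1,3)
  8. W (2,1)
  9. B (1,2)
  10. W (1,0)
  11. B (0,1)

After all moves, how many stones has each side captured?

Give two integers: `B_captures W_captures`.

Move 1: B@(1,1) -> caps B=0 W=0
Move 2: W@(2,3) -> caps B=0 W=0
Move 3: B@(2,0) -> caps B=0 W=0
Move 4: W@(3,0) -> caps B=0 W=0
Move 5: B@(0,0) -> caps B=0 W=0
Move 6: W@(0,3) -> caps B=0 W=0
Move 7: B@(1,3) -> caps B=0 W=0
Move 8: W@(2,1) -> caps B=0 W=0
Move 9: B@(1,2) -> caps B=0 W=0
Move 10: W@(1,0) -> caps B=0 W=1
Move 11: B@(0,1) -> caps B=0 W=1

Answer: 0 1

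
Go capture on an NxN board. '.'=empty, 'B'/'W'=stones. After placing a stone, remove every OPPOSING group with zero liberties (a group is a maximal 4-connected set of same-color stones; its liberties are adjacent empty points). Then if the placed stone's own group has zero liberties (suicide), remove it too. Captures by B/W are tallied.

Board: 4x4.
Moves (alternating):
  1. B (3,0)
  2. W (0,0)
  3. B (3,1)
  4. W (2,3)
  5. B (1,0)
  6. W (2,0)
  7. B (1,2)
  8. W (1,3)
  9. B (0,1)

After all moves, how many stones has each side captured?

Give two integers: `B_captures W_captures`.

Move 1: B@(3,0) -> caps B=0 W=0
Move 2: W@(0,0) -> caps B=0 W=0
Move 3: B@(3,1) -> caps B=0 W=0
Move 4: W@(2,3) -> caps B=0 W=0
Move 5: B@(1,0) -> caps B=0 W=0
Move 6: W@(2,0) -> caps B=0 W=0
Move 7: B@(1,2) -> caps B=0 W=0
Move 8: W@(1,3) -> caps B=0 W=0
Move 9: B@(0,1) -> caps B=1 W=0

Answer: 1 0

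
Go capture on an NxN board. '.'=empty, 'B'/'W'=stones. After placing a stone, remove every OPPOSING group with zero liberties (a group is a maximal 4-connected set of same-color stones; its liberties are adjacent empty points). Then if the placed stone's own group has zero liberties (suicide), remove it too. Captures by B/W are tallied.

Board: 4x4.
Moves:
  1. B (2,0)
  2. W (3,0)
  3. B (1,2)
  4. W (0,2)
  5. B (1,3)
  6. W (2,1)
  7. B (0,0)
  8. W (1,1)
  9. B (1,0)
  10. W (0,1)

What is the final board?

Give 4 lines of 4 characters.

Move 1: B@(2,0) -> caps B=0 W=0
Move 2: W@(3,0) -> caps B=0 W=0
Move 3: B@(1,2) -> caps B=0 W=0
Move 4: W@(0,2) -> caps B=0 W=0
Move 5: B@(1,3) -> caps B=0 W=0
Move 6: W@(2,1) -> caps B=0 W=0
Move 7: B@(0,0) -> caps B=0 W=0
Move 8: W@(1,1) -> caps B=0 W=0
Move 9: B@(1,0) -> caps B=0 W=0
Move 10: W@(0,1) -> caps B=0 W=3

Answer: .WW.
.WBB
.W..
W...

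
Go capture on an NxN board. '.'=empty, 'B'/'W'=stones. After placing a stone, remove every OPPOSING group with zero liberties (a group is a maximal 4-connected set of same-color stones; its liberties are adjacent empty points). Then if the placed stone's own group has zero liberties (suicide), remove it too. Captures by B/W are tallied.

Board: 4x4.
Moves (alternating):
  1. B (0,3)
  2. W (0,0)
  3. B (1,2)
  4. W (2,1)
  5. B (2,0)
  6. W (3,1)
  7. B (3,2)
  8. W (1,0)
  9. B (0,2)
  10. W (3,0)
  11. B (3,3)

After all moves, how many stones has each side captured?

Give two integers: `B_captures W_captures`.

Move 1: B@(0,3) -> caps B=0 W=0
Move 2: W@(0,0) -> caps B=0 W=0
Move 3: B@(1,2) -> caps B=0 W=0
Move 4: W@(2,1) -> caps B=0 W=0
Move 5: B@(2,0) -> caps B=0 W=0
Move 6: W@(3,1) -> caps B=0 W=0
Move 7: B@(3,2) -> caps B=0 W=0
Move 8: W@(1,0) -> caps B=0 W=0
Move 9: B@(0,2) -> caps B=0 W=0
Move 10: W@(3,0) -> caps B=0 W=1
Move 11: B@(3,3) -> caps B=0 W=1

Answer: 0 1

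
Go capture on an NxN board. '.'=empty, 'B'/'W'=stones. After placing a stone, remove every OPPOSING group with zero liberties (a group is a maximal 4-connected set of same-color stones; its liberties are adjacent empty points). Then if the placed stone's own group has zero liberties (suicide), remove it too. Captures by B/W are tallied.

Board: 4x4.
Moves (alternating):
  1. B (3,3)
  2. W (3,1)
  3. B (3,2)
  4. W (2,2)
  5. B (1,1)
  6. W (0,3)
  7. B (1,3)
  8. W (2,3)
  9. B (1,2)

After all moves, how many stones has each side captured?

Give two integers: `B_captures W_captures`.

Answer: 0 2

Derivation:
Move 1: B@(3,3) -> caps B=0 W=0
Move 2: W@(3,1) -> caps B=0 W=0
Move 3: B@(3,2) -> caps B=0 W=0
Move 4: W@(2,2) -> caps B=0 W=0
Move 5: B@(1,1) -> caps B=0 W=0
Move 6: W@(0,3) -> caps B=0 W=0
Move 7: B@(1,3) -> caps B=0 W=0
Move 8: W@(2,3) -> caps B=0 W=2
Move 9: B@(1,2) -> caps B=0 W=2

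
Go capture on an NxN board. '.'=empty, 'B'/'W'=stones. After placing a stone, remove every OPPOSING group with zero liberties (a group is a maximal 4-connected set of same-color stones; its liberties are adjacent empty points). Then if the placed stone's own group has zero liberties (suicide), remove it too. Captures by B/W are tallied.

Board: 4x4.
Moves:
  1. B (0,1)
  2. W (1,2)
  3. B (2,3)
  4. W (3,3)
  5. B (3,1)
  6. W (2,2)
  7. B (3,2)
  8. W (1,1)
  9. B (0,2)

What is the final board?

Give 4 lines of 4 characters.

Move 1: B@(0,1) -> caps B=0 W=0
Move 2: W@(1,2) -> caps B=0 W=0
Move 3: B@(2,3) -> caps B=0 W=0
Move 4: W@(3,3) -> caps B=0 W=0
Move 5: B@(3,1) -> caps B=0 W=0
Move 6: W@(2,2) -> caps B=0 W=0
Move 7: B@(3,2) -> caps B=1 W=0
Move 8: W@(1,1) -> caps B=1 W=0
Move 9: B@(0,2) -> caps B=1 W=0

Answer: .BB.
.WW.
..WB
.BB.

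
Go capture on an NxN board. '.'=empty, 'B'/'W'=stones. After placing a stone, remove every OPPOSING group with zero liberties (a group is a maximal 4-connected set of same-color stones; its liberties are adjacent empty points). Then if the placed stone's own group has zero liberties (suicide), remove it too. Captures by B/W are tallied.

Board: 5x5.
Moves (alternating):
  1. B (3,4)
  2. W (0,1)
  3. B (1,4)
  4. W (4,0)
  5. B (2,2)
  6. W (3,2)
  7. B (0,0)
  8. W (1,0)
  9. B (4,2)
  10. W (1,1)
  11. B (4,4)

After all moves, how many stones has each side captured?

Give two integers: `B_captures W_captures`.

Answer: 0 1

Derivation:
Move 1: B@(3,4) -> caps B=0 W=0
Move 2: W@(0,1) -> caps B=0 W=0
Move 3: B@(1,4) -> caps B=0 W=0
Move 4: W@(4,0) -> caps B=0 W=0
Move 5: B@(2,2) -> caps B=0 W=0
Move 6: W@(3,2) -> caps B=0 W=0
Move 7: B@(0,0) -> caps B=0 W=0
Move 8: W@(1,0) -> caps B=0 W=1
Move 9: B@(4,2) -> caps B=0 W=1
Move 10: W@(1,1) -> caps B=0 W=1
Move 11: B@(4,4) -> caps B=0 W=1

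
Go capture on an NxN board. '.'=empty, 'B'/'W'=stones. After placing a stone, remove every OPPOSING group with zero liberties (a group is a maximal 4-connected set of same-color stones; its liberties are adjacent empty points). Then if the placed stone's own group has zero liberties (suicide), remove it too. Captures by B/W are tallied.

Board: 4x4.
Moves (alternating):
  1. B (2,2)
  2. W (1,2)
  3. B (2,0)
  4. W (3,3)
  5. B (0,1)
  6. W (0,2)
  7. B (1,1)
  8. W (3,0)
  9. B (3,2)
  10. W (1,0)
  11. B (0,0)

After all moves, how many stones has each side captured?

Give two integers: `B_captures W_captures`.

Move 1: B@(2,2) -> caps B=0 W=0
Move 2: W@(1,2) -> caps B=0 W=0
Move 3: B@(2,0) -> caps B=0 W=0
Move 4: W@(3,3) -> caps B=0 W=0
Move 5: B@(0,1) -> caps B=0 W=0
Move 6: W@(0,2) -> caps B=0 W=0
Move 7: B@(1,1) -> caps B=0 W=0
Move 8: W@(3,0) -> caps B=0 W=0
Move 9: B@(3,2) -> caps B=0 W=0
Move 10: W@(1,0) -> caps B=0 W=0
Move 11: B@(0,0) -> caps B=1 W=0

Answer: 1 0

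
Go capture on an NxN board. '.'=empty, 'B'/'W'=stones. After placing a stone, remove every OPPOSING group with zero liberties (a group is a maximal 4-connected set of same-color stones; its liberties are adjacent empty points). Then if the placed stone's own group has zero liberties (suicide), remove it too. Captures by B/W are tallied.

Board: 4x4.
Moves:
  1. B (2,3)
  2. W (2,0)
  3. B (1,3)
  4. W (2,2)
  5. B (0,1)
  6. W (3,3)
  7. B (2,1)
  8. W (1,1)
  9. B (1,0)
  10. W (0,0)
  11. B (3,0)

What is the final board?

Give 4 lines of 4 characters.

Move 1: B@(2,3) -> caps B=0 W=0
Move 2: W@(2,0) -> caps B=0 W=0
Move 3: B@(1,3) -> caps B=0 W=0
Move 4: W@(2,2) -> caps B=0 W=0
Move 5: B@(0,1) -> caps B=0 W=0
Move 6: W@(3,3) -> caps B=0 W=0
Move 7: B@(2,1) -> caps B=0 W=0
Move 8: W@(1,1) -> caps B=0 W=0
Move 9: B@(1,0) -> caps B=0 W=0
Move 10: W@(0,0) -> caps B=0 W=1
Move 11: B@(3,0) -> caps B=0 W=1

Answer: WB..
.W.B
WBWB
B..W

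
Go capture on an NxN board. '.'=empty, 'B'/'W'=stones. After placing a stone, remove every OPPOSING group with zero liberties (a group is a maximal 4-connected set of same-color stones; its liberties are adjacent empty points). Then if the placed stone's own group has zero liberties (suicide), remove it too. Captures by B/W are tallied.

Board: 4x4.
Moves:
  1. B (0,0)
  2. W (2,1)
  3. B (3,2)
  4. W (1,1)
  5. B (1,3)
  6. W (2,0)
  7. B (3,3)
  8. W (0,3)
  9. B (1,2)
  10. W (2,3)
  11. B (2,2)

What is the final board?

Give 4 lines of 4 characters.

Answer: B..W
.WBB
WWB.
..BB

Derivation:
Move 1: B@(0,0) -> caps B=0 W=0
Move 2: W@(2,1) -> caps B=0 W=0
Move 3: B@(3,2) -> caps B=0 W=0
Move 4: W@(1,1) -> caps B=0 W=0
Move 5: B@(1,3) -> caps B=0 W=0
Move 6: W@(2,0) -> caps B=0 W=0
Move 7: B@(3,3) -> caps B=0 W=0
Move 8: W@(0,3) -> caps B=0 W=0
Move 9: B@(1,2) -> caps B=0 W=0
Move 10: W@(2,3) -> caps B=0 W=0
Move 11: B@(2,2) -> caps B=1 W=0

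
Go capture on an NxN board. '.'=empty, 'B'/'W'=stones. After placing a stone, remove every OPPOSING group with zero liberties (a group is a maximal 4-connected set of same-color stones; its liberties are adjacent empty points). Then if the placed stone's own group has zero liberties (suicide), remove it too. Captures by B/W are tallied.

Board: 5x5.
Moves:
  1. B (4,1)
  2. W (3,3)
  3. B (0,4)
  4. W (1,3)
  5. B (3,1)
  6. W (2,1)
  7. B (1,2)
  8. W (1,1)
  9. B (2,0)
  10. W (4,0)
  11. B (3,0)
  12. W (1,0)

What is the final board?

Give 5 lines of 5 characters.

Answer: ....B
WWBW.
BW...
BB.W.
.B...

Derivation:
Move 1: B@(4,1) -> caps B=0 W=0
Move 2: W@(3,3) -> caps B=0 W=0
Move 3: B@(0,4) -> caps B=0 W=0
Move 4: W@(1,3) -> caps B=0 W=0
Move 5: B@(3,1) -> caps B=0 W=0
Move 6: W@(2,1) -> caps B=0 W=0
Move 7: B@(1,2) -> caps B=0 W=0
Move 8: W@(1,1) -> caps B=0 W=0
Move 9: B@(2,0) -> caps B=0 W=0
Move 10: W@(4,0) -> caps B=0 W=0
Move 11: B@(3,0) -> caps B=1 W=0
Move 12: W@(1,0) -> caps B=1 W=0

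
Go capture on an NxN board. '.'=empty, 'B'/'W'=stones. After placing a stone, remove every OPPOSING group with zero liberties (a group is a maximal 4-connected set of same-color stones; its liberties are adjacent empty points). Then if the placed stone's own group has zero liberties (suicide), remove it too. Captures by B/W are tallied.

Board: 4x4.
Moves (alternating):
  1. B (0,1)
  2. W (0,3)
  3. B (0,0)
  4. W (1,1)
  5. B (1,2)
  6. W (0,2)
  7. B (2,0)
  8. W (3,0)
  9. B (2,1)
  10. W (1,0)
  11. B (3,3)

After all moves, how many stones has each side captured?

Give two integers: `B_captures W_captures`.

Answer: 0 2

Derivation:
Move 1: B@(0,1) -> caps B=0 W=0
Move 2: W@(0,3) -> caps B=0 W=0
Move 3: B@(0,0) -> caps B=0 W=0
Move 4: W@(1,1) -> caps B=0 W=0
Move 5: B@(1,2) -> caps B=0 W=0
Move 6: W@(0,2) -> caps B=0 W=0
Move 7: B@(2,0) -> caps B=0 W=0
Move 8: W@(3,0) -> caps B=0 W=0
Move 9: B@(2,1) -> caps B=0 W=0
Move 10: W@(1,0) -> caps B=0 W=2
Move 11: B@(3,3) -> caps B=0 W=2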